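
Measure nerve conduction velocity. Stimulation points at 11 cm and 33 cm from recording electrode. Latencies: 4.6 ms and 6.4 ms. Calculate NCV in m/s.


Distance = (33 - 11) / 100 = 0.22 m
dt = (6.4 - 4.6) / 1000 = 0.0018 s
NCV = dist / dt = 122.2 m/s


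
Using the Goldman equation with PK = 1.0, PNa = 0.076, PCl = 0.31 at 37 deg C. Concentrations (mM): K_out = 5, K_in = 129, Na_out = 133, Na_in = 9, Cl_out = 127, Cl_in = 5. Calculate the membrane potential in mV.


Vm = (RT/F)*ln((PK*Ko + PNa*Nao + PCl*Cli)/(PK*Ki + PNa*Nai + PCl*Clo))
Numer = 16.658, Denom = 169.054
Vm = -61.93 mV


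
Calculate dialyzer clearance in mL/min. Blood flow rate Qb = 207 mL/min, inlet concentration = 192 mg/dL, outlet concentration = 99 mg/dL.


K = Qb * (Cb_in - Cb_out) / Cb_in
K = 207 * (192 - 99) / 192
K = 100.3 mL/min


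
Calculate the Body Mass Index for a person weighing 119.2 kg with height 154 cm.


BMI = weight / height^2
height = 154 cm = 1.54 m
BMI = 119.2 / 1.54^2
BMI = 50.26 kg/m^2


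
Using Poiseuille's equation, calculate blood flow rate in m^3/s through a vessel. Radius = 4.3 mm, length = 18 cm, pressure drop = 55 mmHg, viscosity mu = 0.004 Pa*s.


Q = pi*r^4*dP / (8*mu*L)
r = 0.0043 m, L = 0.18 m
dP = 55 mmHg = 7332.71 Pa
Q = 0.001367 m^3/s


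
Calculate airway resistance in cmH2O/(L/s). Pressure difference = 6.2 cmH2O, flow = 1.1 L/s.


R = dP / flow
R = 6.2 / 1.1
R = 5.636 cmH2O/(L/s)


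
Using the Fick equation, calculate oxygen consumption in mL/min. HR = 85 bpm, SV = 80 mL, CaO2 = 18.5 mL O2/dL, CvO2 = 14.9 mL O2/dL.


CO = HR*SV = 85*80/1000 = 6.8 L/min
a-v O2 diff = 18.5 - 14.9 = 3.6 mL/dL
VO2 = CO * (CaO2-CvO2) * 10 dL/L
VO2 = 6.8 * 3.6 * 10
VO2 = 244.8 mL/min


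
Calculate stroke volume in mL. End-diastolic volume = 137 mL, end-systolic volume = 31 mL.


SV = EDV - ESV
SV = 137 - 31
SV = 106 mL


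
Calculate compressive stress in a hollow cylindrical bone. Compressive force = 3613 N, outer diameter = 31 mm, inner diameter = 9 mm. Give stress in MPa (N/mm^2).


A = pi*(r_o^2 - r_i^2)
r_o = 15.5 mm, r_i = 4.5 mm
A = 691.15 mm^2
sigma = F/A = 3613 / 691.15
sigma = 5.228 MPa


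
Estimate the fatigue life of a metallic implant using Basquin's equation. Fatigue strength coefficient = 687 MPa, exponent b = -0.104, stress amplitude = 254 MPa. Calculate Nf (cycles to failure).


sigma_a = sigma_f' * (2Nf)^b
2Nf = (sigma_a/sigma_f')^(1/b)
2Nf = (254/687)^(1/-0.104)
2Nf = 14289.895
Nf = 7145


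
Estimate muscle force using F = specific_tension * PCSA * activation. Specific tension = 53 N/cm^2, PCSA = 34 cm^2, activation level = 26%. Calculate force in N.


F = sigma * PCSA * activation
F = 53 * 34 * 0.26
F = 468.5 N


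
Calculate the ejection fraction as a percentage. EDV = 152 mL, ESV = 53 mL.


SV = EDV - ESV = 152 - 53 = 99 mL
EF = SV/EDV * 100 = 99/152 * 100
EF = 65.13%


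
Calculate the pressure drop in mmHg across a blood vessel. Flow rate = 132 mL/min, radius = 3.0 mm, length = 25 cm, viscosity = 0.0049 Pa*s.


dP = 8*mu*L*Q / (pi*r^4)
Q = 132 mL/min = 2.2e-06 m^3/s
dP = 84.7254 Pa = 84.7254 / 133.322 mmHg = 0.6355 mmHg


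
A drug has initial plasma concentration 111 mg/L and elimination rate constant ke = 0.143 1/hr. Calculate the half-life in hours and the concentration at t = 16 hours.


t_half = ln(2) / ke = 0.693147 / 0.143 = 4.847 hr
C(t) = C0 * exp(-ke*t) = 111 * exp(-0.143*16)
C(16) = 11.26 mg/L


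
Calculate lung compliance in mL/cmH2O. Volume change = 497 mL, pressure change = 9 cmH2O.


C = dV / dP
C = 497 / 9
C = 55.22 mL/cmH2O


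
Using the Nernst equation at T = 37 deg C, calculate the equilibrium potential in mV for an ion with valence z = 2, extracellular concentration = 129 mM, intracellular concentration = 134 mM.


E = (RT/(zF)) * ln(C_out/C_in)
T = 37 + 273.15 = 310.15 K
E = (8.314 * 310.15 / (2 * 96485)) * ln(129/134)
E = -0.5081 mV


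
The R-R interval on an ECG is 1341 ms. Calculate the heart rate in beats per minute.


HR = 60 / RR_interval(s)
RR = 1341 ms = 1.341 s
HR = 60 / 1.341 = 44.74 bpm


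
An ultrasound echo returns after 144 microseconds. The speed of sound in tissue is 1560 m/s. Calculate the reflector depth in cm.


depth = c * t / 2
t = 144 us = 1.4400e-04 s
depth = 1560 * 1.4400e-04 / 2
depth = 0.11232 m = 11.232 cm


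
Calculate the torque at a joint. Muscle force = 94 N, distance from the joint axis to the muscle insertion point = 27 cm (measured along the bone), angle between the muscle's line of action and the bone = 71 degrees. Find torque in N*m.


Torque = F * d * sin(theta)   (moment arm = d*sin(theta))
d = 27 cm = 0.27 m
Torque = 94 * 0.27 * sin(71)
Torque = 24 N*m


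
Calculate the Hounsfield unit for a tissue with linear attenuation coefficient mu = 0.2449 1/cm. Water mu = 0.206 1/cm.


HU = ((mu_tissue - mu_water) / mu_water) * 1000
HU = ((0.2449 - 0.206) / 0.206) * 1000
HU = 188.8


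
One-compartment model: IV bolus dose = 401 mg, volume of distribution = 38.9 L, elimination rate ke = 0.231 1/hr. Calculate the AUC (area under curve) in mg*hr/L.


C0 = Dose/Vd = 401/38.9 = 10.3085 mg/L
AUC = C0/ke = 10.3085/0.231
AUC = 44.63 mg*hr/L


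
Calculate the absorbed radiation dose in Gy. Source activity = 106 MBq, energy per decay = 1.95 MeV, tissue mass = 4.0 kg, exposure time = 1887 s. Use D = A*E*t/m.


A = 106 MBq = 1.0600e+08 Bq
E = 1.95 MeV = 3.1239e-13 J
D = A*E*t/m = 1.0600e+08*3.1239e-13*1887/4.0
D = 0.01562 Gy


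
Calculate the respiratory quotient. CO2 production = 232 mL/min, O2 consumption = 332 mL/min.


RQ = VCO2 / VO2
RQ = 232 / 332
RQ = 0.6988


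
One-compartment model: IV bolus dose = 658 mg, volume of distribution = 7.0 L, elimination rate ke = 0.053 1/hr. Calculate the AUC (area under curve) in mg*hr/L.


C0 = Dose/Vd = 658/7.0 = 94 mg/L
AUC = C0/ke = 94/0.053
AUC = 1774 mg*hr/L


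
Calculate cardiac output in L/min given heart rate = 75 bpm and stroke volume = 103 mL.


CO = HR * SV
CO = 75 * 103 / 1000
CO = 7.725 L/min


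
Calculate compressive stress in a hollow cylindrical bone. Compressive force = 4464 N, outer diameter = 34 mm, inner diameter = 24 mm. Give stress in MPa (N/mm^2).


A = pi*(r_o^2 - r_i^2)
r_o = 17 mm, r_i = 12 mm
A = 455.531 mm^2
sigma = F/A = 4464 / 455.531
sigma = 9.8 MPa


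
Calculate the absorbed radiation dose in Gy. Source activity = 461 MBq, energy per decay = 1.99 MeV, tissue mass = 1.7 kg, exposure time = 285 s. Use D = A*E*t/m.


A = 461 MBq = 4.6100e+08 Bq
E = 1.99 MeV = 3.18798e-13 J
D = A*E*t/m = 4.6100e+08*3.18798e-13*285/1.7
D = 0.02464 Gy


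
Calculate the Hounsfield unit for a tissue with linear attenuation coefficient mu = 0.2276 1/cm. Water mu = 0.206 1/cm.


HU = ((mu_tissue - mu_water) / mu_water) * 1000
HU = ((0.2276 - 0.206) / 0.206) * 1000
HU = 104.9


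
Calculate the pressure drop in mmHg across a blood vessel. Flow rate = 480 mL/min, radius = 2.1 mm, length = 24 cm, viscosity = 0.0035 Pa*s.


dP = 8*mu*L*Q / (pi*r^4)
Q = 480 mL/min = 8e-06 m^3/s
dP = 879.898 Pa = 879.898 / 133.322 mmHg = 6.6 mmHg


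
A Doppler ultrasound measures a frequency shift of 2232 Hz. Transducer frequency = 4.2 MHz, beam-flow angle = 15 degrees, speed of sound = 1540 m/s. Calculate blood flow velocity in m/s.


v = fd * c / (2 * f0 * cos(theta))
v = 2232 * 1540 / (2 * 4.2000e+06 * cos(15))
v = 0.4236 m/s


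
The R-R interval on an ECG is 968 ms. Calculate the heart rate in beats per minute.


HR = 60 / RR_interval(s)
RR = 968 ms = 0.968 s
HR = 60 / 0.968 = 61.98 bpm


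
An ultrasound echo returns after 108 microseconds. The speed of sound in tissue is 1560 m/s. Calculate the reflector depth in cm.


depth = c * t / 2
t = 108 us = 1.0800e-04 s
depth = 1560 * 1.0800e-04 / 2
depth = 0.08424 m = 8.424 cm


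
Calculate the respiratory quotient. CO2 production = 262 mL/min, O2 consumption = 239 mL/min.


RQ = VCO2 / VO2
RQ = 262 / 239
RQ = 1.096


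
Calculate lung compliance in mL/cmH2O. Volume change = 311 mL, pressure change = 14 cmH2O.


C = dV / dP
C = 311 / 14
C = 22.21 mL/cmH2O


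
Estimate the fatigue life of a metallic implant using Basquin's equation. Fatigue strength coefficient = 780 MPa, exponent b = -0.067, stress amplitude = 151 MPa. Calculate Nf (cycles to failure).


sigma_a = sigma_f' * (2Nf)^b
2Nf = (sigma_a/sigma_f')^(1/b)
2Nf = (151/780)^(1/-0.067)
2Nf = 4.4009567e+10
Nf = 2.2005e+10


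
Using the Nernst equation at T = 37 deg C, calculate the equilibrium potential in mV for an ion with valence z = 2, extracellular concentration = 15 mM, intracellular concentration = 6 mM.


E = (RT/(zF)) * ln(C_out/C_in)
T = 37 + 273.15 = 310.15 K
E = (8.314 * 310.15 / (2 * 96485)) * ln(15/6)
E = 12.24 mV


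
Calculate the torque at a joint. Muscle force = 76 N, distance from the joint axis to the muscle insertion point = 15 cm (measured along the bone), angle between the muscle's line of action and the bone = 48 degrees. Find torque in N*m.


Torque = F * d * sin(theta)   (moment arm = d*sin(theta))
d = 15 cm = 0.15 m
Torque = 76 * 0.15 * sin(48)
Torque = 8.472 N*m


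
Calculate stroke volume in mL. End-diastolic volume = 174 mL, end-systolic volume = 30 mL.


SV = EDV - ESV
SV = 174 - 30
SV = 144 mL


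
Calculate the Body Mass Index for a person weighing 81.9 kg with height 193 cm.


BMI = weight / height^2
height = 193 cm = 1.93 m
BMI = 81.9 / 1.93^2
BMI = 21.99 kg/m^2


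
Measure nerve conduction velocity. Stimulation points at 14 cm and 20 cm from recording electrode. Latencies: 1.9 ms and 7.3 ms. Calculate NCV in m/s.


Distance = (20 - 14) / 100 = 0.06 m
dt = (7.3 - 1.9) / 1000 = 0.0054 s
NCV = dist / dt = 11.11 m/s


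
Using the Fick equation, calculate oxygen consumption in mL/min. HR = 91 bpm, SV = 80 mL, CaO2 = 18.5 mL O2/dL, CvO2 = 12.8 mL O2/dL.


CO = HR*SV = 91*80/1000 = 7.28 L/min
a-v O2 diff = 18.5 - 12.8 = 5.7 mL/dL
VO2 = CO * (CaO2-CvO2) * 10 dL/L
VO2 = 7.28 * 5.7 * 10
VO2 = 415 mL/min


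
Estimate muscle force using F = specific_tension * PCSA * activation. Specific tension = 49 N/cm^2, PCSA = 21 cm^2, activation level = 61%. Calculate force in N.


F = sigma * PCSA * activation
F = 49 * 21 * 0.61
F = 627.7 N


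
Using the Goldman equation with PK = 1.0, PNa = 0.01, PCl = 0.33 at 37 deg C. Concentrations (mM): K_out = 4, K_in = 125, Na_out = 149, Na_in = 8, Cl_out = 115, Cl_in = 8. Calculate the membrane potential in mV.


Vm = (RT/F)*ln((PK*Ko + PNa*Nao + PCl*Cli)/(PK*Ki + PNa*Nai + PCl*Clo))
Numer = 8.13, Denom = 163.03
Vm = -80.13 mV


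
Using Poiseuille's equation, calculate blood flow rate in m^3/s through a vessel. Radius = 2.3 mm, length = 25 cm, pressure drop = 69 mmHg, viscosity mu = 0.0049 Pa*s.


Q = pi*r^4*dP / (8*mu*L)
r = 0.0023 m, L = 0.25 m
dP = 69 mmHg = 9199.218 Pa
Q = 8.2525e-05 m^3/s


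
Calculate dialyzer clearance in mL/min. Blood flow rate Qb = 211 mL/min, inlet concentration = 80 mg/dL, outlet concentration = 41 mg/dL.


K = Qb * (Cb_in - Cb_out) / Cb_in
K = 211 * (80 - 41) / 80
K = 102.9 mL/min


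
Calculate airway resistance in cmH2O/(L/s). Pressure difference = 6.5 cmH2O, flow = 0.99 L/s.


R = dP / flow
R = 6.5 / 0.99
R = 6.566 cmH2O/(L/s)


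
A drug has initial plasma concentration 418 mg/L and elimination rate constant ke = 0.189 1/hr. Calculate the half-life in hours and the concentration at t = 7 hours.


t_half = ln(2) / ke = 0.693147 / 0.189 = 3.667 hr
C(t) = C0 * exp(-ke*t) = 418 * exp(-0.189*7)
C(7) = 111.3 mg/L


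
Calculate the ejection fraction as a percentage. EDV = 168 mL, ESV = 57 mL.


SV = EDV - ESV = 168 - 57 = 111 mL
EF = SV/EDV * 100 = 111/168 * 100
EF = 66.07%


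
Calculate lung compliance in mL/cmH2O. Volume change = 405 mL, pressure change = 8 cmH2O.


C = dV / dP
C = 405 / 8
C = 50.62 mL/cmH2O


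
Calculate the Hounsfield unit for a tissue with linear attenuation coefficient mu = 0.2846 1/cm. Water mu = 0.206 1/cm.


HU = ((mu_tissue - mu_water) / mu_water) * 1000
HU = ((0.2846 - 0.206) / 0.206) * 1000
HU = 381.6


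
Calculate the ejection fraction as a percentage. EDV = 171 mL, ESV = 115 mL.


SV = EDV - ESV = 171 - 115 = 56 mL
EF = SV/EDV * 100 = 56/171 * 100
EF = 32.75%


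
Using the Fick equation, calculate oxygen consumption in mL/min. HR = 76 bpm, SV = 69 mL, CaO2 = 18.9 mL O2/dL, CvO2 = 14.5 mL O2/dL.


CO = HR*SV = 76*69/1000 = 5.244 L/min
a-v O2 diff = 18.9 - 14.5 = 4.4 mL/dL
VO2 = CO * (CaO2-CvO2) * 10 dL/L
VO2 = 5.244 * 4.4 * 10
VO2 = 230.7 mL/min


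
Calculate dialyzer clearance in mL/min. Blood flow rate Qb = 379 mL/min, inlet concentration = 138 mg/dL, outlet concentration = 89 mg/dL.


K = Qb * (Cb_in - Cb_out) / Cb_in
K = 379 * (138 - 89) / 138
K = 134.6 mL/min


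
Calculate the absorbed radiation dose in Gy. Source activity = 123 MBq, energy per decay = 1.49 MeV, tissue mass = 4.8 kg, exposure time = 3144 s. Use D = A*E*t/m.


A = 123 MBq = 1.2300e+08 Bq
E = 1.49 MeV = 2.38698e-13 J
D = A*E*t/m = 1.2300e+08*2.38698e-13*3144/4.8
D = 0.01923 Gy


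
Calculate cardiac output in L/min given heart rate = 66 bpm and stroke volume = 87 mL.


CO = HR * SV
CO = 66 * 87 / 1000
CO = 5.742 L/min


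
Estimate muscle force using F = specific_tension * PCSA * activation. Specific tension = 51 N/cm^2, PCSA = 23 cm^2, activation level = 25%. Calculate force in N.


F = sigma * PCSA * activation
F = 51 * 23 * 0.25
F = 293.2 N


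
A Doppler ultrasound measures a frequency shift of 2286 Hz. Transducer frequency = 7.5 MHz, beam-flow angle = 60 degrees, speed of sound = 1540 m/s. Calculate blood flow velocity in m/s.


v = fd * c / (2 * f0 * cos(theta))
v = 2286 * 1540 / (2 * 7.5000e+06 * cos(60))
v = 0.4694 m/s


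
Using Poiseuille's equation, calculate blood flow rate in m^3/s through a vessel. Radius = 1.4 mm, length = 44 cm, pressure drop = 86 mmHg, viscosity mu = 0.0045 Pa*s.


Q = pi*r^4*dP / (8*mu*L)
r = 0.0014 m, L = 0.44 m
dP = 86 mmHg = 11465.692 Pa
Q = 8.7359e-06 m^3/s


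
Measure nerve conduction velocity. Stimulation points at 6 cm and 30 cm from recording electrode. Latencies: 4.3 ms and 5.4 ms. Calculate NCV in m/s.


Distance = (30 - 6) / 100 = 0.24 m
dt = (5.4 - 4.3) / 1000 = 0.0011 s
NCV = dist / dt = 218.2 m/s


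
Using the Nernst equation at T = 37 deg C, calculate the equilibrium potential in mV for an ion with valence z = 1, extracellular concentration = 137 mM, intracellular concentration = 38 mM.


E = (RT/(zF)) * ln(C_out/C_in)
T = 37 + 273.15 = 310.15 K
E = (8.314 * 310.15 / (1 * 96485)) * ln(137/38)
E = 34.27 mV


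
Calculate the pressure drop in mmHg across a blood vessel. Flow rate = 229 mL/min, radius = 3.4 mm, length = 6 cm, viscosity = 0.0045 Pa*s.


dP = 8*mu*L*Q / (pi*r^4)
Q = 229 mL/min = 3.81667e-06 m^3/s
dP = 19.6369 Pa = 19.6369 / 133.322 mmHg = 0.1473 mmHg


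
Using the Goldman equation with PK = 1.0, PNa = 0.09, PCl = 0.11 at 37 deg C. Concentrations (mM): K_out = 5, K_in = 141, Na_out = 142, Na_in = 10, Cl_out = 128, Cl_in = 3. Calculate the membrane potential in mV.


Vm = (RT/F)*ln((PK*Ko + PNa*Nao + PCl*Cli)/(PK*Ki + PNa*Nai + PCl*Clo))
Numer = 18.11, Denom = 155.98
Vm = -57.55 mV


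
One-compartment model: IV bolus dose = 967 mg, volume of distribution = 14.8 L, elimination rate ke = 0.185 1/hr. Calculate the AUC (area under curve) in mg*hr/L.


C0 = Dose/Vd = 967/14.8 = 65.3378 mg/L
AUC = C0/ke = 65.3378/0.185
AUC = 353.2 mg*hr/L


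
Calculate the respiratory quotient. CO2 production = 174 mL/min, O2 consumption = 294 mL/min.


RQ = VCO2 / VO2
RQ = 174 / 294
RQ = 0.5918


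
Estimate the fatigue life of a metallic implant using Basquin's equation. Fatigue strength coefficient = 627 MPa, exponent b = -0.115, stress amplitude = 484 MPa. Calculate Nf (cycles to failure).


sigma_a = sigma_f' * (2Nf)^b
2Nf = (sigma_a/sigma_f')^(1/b)
2Nf = (484/627)^(1/-0.115)
2Nf = 9.4969503
Nf = 4.748


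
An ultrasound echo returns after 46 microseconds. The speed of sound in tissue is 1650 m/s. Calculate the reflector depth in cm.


depth = c * t / 2
t = 46 us = 4.6000e-05 s
depth = 1650 * 4.6000e-05 / 2
depth = 0.03795 m = 3.795 cm


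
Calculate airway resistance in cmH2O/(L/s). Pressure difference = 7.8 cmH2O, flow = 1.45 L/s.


R = dP / flow
R = 7.8 / 1.45
R = 5.379 cmH2O/(L/s)


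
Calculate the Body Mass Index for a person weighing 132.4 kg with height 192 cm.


BMI = weight / height^2
height = 192 cm = 1.92 m
BMI = 132.4 / 1.92^2
BMI = 35.92 kg/m^2


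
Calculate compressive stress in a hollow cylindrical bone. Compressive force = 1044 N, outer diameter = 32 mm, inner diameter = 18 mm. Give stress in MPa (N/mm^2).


A = pi*(r_o^2 - r_i^2)
r_o = 16 mm, r_i = 9 mm
A = 549.779 mm^2
sigma = F/A = 1044 / 549.779
sigma = 1.899 MPa


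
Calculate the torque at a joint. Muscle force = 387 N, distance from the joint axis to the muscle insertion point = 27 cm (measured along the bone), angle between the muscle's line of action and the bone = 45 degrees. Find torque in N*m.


Torque = F * d * sin(theta)   (moment arm = d*sin(theta))
d = 27 cm = 0.27 m
Torque = 387 * 0.27 * sin(45)
Torque = 73.89 N*m


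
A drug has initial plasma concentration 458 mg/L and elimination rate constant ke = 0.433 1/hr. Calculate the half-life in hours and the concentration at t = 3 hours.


t_half = ln(2) / ke = 0.693147 / 0.433 = 1.601 hr
C(t) = C0 * exp(-ke*t) = 458 * exp(-0.433*3)
C(3) = 124.9 mg/L


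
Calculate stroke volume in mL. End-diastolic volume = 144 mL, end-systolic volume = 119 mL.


SV = EDV - ESV
SV = 144 - 119
SV = 25 mL


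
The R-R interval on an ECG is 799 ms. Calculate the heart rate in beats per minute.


HR = 60 / RR_interval(s)
RR = 799 ms = 0.799 s
HR = 60 / 0.799 = 75.09 bpm


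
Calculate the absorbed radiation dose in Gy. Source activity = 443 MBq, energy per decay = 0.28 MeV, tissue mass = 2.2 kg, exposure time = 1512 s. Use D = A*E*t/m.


A = 443 MBq = 4.4300e+08 Bq
E = 0.28 MeV = 4.4856e-14 J
D = A*E*t/m = 4.4300e+08*4.4856e-14*1512/2.2
D = 0.01366 Gy


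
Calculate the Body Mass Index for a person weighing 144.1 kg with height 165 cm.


BMI = weight / height^2
height = 165 cm = 1.65 m
BMI = 144.1 / 1.65^2
BMI = 52.93 kg/m^2


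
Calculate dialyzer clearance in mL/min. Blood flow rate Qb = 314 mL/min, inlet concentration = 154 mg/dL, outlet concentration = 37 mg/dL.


K = Qb * (Cb_in - Cb_out) / Cb_in
K = 314 * (154 - 37) / 154
K = 238.6 mL/min


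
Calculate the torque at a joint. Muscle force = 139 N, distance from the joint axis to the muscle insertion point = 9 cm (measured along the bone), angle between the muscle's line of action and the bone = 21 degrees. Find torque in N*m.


Torque = F * d * sin(theta)   (moment arm = d*sin(theta))
d = 9 cm = 0.09 m
Torque = 139 * 0.09 * sin(21)
Torque = 4.483 N*m


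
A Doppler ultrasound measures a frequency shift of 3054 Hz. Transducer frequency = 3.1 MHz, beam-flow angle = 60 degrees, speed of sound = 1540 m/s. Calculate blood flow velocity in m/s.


v = fd * c / (2 * f0 * cos(theta))
v = 3054 * 1540 / (2 * 3.1000e+06 * cos(60))
v = 1.517 m/s


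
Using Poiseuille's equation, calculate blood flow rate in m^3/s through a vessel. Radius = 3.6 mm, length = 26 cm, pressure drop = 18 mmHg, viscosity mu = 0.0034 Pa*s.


Q = pi*r^4*dP / (8*mu*L)
r = 0.0036 m, L = 0.26 m
dP = 18 mmHg = 2399.796 Pa
Q = 1.7906e-04 m^3/s


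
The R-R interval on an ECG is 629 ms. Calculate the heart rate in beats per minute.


HR = 60 / RR_interval(s)
RR = 629 ms = 0.629 s
HR = 60 / 0.629 = 95.39 bpm


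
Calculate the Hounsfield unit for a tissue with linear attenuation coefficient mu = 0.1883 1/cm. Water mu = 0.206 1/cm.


HU = ((mu_tissue - mu_water) / mu_water) * 1000
HU = ((0.1883 - 0.206) / 0.206) * 1000
HU = -85.92


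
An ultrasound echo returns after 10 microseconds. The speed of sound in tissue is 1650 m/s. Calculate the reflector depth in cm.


depth = c * t / 2
t = 10 us = 1.0000e-05 s
depth = 1650 * 1.0000e-05 / 2
depth = 0.00825 m = 0.825 cm


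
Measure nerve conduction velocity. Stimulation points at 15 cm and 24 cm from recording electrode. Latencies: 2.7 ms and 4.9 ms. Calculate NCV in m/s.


Distance = (24 - 15) / 100 = 0.09 m
dt = (4.9 - 2.7) / 1000 = 0.0022 s
NCV = dist / dt = 40.91 m/s


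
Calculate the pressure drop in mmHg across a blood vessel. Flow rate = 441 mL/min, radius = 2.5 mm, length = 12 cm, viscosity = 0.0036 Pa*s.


dP = 8*mu*L*Q / (pi*r^4)
Q = 441 mL/min = 7.35e-06 m^3/s
dP = 206.991 Pa = 206.991 / 133.322 mmHg = 1.553 mmHg


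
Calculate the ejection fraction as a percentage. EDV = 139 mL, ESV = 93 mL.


SV = EDV - ESV = 139 - 93 = 46 mL
EF = SV/EDV * 100 = 46/139 * 100
EF = 33.09%


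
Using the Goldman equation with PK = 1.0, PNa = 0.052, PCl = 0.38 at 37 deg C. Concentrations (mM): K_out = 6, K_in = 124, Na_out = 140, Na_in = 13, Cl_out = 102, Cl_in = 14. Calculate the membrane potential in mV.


Vm = (RT/F)*ln((PK*Ko + PNa*Nao + PCl*Cli)/(PK*Ki + PNa*Nai + PCl*Clo))
Numer = 18.6, Denom = 163.436
Vm = -58.08 mV


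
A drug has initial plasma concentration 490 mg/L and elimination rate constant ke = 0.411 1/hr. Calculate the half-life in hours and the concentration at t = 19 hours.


t_half = ln(2) / ke = 0.693147 / 0.411 = 1.686 hr
C(t) = C0 * exp(-ke*t) = 490 * exp(-0.411*19)
C(19) = 0.199 mg/L


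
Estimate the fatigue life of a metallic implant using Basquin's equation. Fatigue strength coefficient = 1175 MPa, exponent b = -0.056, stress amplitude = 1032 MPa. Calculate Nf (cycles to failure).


sigma_a = sigma_f' * (2Nf)^b
2Nf = (sigma_a/sigma_f')^(1/b)
2Nf = (1032/1175)^(1/-0.056)
2Nf = 10.14836
Nf = 5.074


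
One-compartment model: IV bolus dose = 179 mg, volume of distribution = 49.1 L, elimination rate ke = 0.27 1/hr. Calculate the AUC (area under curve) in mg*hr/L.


C0 = Dose/Vd = 179/49.1 = 3.64562 mg/L
AUC = C0/ke = 3.64562/0.27
AUC = 13.5 mg*hr/L


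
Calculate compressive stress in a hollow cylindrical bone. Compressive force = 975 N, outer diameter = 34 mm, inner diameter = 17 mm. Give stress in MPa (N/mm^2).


A = pi*(r_o^2 - r_i^2)
r_o = 17 mm, r_i = 8.5 mm
A = 680.94 mm^2
sigma = F/A = 975 / 680.94
sigma = 1.432 MPa


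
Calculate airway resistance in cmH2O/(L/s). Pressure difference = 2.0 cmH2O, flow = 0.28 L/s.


R = dP / flow
R = 2.0 / 0.28
R = 7.143 cmH2O/(L/s)


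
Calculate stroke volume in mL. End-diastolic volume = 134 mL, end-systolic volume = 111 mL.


SV = EDV - ESV
SV = 134 - 111
SV = 23 mL


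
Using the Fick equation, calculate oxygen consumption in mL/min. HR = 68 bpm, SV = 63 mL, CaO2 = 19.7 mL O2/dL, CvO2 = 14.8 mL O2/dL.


CO = HR*SV = 68*63/1000 = 4.284 L/min
a-v O2 diff = 19.7 - 14.8 = 4.9 mL/dL
VO2 = CO * (CaO2-CvO2) * 10 dL/L
VO2 = 4.284 * 4.9 * 10
VO2 = 209.9 mL/min


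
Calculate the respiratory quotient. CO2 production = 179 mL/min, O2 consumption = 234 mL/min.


RQ = VCO2 / VO2
RQ = 179 / 234
RQ = 0.765


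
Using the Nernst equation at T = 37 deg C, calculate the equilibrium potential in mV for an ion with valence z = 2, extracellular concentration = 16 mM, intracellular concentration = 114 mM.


E = (RT/(zF)) * ln(C_out/C_in)
T = 37 + 273.15 = 310.15 K
E = (8.314 * 310.15 / (2 * 96485)) * ln(16/114)
E = -26.24 mV


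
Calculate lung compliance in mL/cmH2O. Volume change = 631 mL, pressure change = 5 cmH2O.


C = dV / dP
C = 631 / 5
C = 126.2 mL/cmH2O


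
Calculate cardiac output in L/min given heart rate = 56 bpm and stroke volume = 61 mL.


CO = HR * SV
CO = 56 * 61 / 1000
CO = 3.416 L/min


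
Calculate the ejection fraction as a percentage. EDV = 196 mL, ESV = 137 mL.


SV = EDV - ESV = 196 - 137 = 59 mL
EF = SV/EDV * 100 = 59/196 * 100
EF = 30.1%


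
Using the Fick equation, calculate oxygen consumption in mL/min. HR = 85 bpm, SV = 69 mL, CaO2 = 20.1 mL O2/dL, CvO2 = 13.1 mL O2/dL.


CO = HR*SV = 85*69/1000 = 5.865 L/min
a-v O2 diff = 20.1 - 13.1 = 7 mL/dL
VO2 = CO * (CaO2-CvO2) * 10 dL/L
VO2 = 5.865 * 7 * 10
VO2 = 410.6 mL/min


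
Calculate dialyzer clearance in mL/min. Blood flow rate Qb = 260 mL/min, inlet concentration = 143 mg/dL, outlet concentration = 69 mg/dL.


K = Qb * (Cb_in - Cb_out) / Cb_in
K = 260 * (143 - 69) / 143
K = 134.5 mL/min


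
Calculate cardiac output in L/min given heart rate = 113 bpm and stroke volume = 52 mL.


CO = HR * SV
CO = 113 * 52 / 1000
CO = 5.876 L/min


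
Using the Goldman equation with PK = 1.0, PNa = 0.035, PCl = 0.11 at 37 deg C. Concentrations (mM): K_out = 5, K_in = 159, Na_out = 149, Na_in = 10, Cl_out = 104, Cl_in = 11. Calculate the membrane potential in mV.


Vm = (RT/F)*ln((PK*Ko + PNa*Nao + PCl*Cli)/(PK*Ki + PNa*Nai + PCl*Clo))
Numer = 11.425, Denom = 170.79
Vm = -72.28 mV


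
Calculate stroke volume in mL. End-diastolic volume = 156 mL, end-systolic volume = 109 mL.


SV = EDV - ESV
SV = 156 - 109
SV = 47 mL


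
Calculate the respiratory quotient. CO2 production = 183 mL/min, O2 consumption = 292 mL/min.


RQ = VCO2 / VO2
RQ = 183 / 292
RQ = 0.6267


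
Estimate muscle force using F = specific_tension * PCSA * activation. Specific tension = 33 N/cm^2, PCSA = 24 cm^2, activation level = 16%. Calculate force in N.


F = sigma * PCSA * activation
F = 33 * 24 * 0.16
F = 126.7 N


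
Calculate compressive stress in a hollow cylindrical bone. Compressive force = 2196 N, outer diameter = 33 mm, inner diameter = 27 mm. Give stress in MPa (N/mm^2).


A = pi*(r_o^2 - r_i^2)
r_o = 16.5 mm, r_i = 13.5 mm
A = 282.743 mm^2
sigma = F/A = 2196 / 282.743
sigma = 7.767 MPa


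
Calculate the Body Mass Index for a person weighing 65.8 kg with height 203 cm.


BMI = weight / height^2
height = 203 cm = 2.03 m
BMI = 65.8 / 2.03^2
BMI = 15.97 kg/m^2


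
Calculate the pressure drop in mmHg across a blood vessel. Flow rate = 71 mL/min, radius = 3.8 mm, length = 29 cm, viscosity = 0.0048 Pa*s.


dP = 8*mu*L*Q / (pi*r^4)
Q = 71 mL/min = 1.18333e-06 m^3/s
dP = 20.1164 Pa = 20.1164 / 133.322 mmHg = 0.1509 mmHg


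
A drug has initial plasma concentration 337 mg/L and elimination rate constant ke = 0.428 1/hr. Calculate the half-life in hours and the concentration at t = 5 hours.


t_half = ln(2) / ke = 0.693147 / 0.428 = 1.62 hr
C(t) = C0 * exp(-ke*t) = 337 * exp(-0.428*5)
C(5) = 39.65 mg/L


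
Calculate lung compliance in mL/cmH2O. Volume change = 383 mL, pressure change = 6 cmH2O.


C = dV / dP
C = 383 / 6
C = 63.83 mL/cmH2O


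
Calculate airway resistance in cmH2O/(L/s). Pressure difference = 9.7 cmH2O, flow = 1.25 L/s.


R = dP / flow
R = 9.7 / 1.25
R = 7.76 cmH2O/(L/s)


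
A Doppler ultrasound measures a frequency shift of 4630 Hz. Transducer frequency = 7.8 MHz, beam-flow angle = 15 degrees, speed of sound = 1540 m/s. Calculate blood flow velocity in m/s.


v = fd * c / (2 * f0 * cos(theta))
v = 4630 * 1540 / (2 * 7.8000e+06 * cos(15))
v = 0.4732 m/s


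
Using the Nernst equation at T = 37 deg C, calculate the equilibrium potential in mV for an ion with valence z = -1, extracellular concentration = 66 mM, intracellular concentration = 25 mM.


E = (RT/(zF)) * ln(C_out/C_in)
T = 37 + 273.15 = 310.15 K
E = (8.314 * 310.15 / (-1 * 96485)) * ln(66/25)
E = -25.94 mV


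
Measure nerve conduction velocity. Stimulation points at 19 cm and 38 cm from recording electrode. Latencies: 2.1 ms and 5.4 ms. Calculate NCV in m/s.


Distance = (38 - 19) / 100 = 0.19 m
dt = (5.4 - 2.1) / 1000 = 0.0033 s
NCV = dist / dt = 57.58 m/s


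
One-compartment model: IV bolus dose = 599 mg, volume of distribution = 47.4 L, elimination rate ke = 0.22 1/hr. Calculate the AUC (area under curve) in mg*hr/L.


C0 = Dose/Vd = 599/47.4 = 12.6371 mg/L
AUC = C0/ke = 12.6371/0.22
AUC = 57.44 mg*hr/L


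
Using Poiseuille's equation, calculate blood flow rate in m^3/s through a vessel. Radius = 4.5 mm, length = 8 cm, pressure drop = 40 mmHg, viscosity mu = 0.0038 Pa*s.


Q = pi*r^4*dP / (8*mu*L)
r = 0.0045 m, L = 0.08 m
dP = 40 mmHg = 5332.88 Pa
Q = 0.002825 m^3/s


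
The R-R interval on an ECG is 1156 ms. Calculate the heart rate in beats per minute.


HR = 60 / RR_interval(s)
RR = 1156 ms = 1.156 s
HR = 60 / 1.156 = 51.9 bpm


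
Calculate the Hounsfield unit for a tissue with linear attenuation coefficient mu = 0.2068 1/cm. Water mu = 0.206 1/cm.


HU = ((mu_tissue - mu_water) / mu_water) * 1000
HU = ((0.2068 - 0.206) / 0.206) * 1000
HU = 3.883


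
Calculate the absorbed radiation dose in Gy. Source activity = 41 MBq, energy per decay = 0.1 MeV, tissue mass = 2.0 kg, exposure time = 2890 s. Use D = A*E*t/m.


A = 41 MBq = 4.1000e+07 Bq
E = 0.1 MeV = 1.602e-14 J
D = A*E*t/m = 4.1000e+07*1.602e-14*2890/2.0
D = 9.4910e-04 Gy


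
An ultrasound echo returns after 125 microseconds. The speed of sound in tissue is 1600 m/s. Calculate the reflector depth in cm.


depth = c * t / 2
t = 125 us = 1.2500e-04 s
depth = 1600 * 1.2500e-04 / 2
depth = 0.1 m = 10 cm


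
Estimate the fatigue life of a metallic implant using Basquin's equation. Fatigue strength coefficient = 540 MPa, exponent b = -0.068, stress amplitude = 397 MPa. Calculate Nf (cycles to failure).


sigma_a = sigma_f' * (2Nf)^b
2Nf = (sigma_a/sigma_f')^(1/b)
2Nf = (397/540)^(1/-0.068)
2Nf = 92.204841
Nf = 46.1


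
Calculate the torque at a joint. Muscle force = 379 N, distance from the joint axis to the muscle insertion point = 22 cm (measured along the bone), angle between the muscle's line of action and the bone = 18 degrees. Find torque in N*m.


Torque = F * d * sin(theta)   (moment arm = d*sin(theta))
d = 22 cm = 0.22 m
Torque = 379 * 0.22 * sin(18)
Torque = 25.77 N*m


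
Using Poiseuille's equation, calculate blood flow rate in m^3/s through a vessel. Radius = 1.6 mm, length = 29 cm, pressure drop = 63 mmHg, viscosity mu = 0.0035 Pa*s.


Q = pi*r^4*dP / (8*mu*L)
r = 0.0016 m, L = 0.29 m
dP = 63 mmHg = 8399.286 Pa
Q = 2.1297e-05 m^3/s


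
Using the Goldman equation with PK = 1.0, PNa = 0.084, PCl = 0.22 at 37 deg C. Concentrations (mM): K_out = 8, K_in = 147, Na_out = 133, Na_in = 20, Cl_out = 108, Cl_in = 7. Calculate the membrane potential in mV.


Vm = (RT/F)*ln((PK*Ko + PNa*Nao + PCl*Cli)/(PK*Ki + PNa*Nai + PCl*Clo))
Numer = 20.712, Denom = 172.44
Vm = -56.64 mV


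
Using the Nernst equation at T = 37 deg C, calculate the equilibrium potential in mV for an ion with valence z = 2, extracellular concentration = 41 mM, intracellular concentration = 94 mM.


E = (RT/(zF)) * ln(C_out/C_in)
T = 37 + 273.15 = 310.15 K
E = (8.314 * 310.15 / (2 * 96485)) * ln(41/94)
E = -11.09 mV


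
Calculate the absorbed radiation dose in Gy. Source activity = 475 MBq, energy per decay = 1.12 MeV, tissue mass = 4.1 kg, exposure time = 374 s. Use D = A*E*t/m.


A = 475 MBq = 4.7500e+08 Bq
E = 1.12 MeV = 1.79424e-13 J
D = A*E*t/m = 4.7500e+08*1.79424e-13*374/4.1
D = 0.007774 Gy


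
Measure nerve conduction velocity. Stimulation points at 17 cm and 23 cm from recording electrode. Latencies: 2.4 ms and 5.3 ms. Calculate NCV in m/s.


Distance = (23 - 17) / 100 = 0.06 m
dt = (5.3 - 2.4) / 1000 = 0.0029 s
NCV = dist / dt = 20.69 m/s


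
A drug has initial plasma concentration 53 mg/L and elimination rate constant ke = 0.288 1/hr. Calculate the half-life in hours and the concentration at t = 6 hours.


t_half = ln(2) / ke = 0.693147 / 0.288 = 2.407 hr
C(t) = C0 * exp(-ke*t) = 53 * exp(-0.288*6)
C(6) = 9.415 mg/L


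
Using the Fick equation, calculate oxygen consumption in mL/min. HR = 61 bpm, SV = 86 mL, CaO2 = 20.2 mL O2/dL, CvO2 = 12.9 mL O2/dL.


CO = HR*SV = 61*86/1000 = 5.246 L/min
a-v O2 diff = 20.2 - 12.9 = 7.3 mL/dL
VO2 = CO * (CaO2-CvO2) * 10 dL/L
VO2 = 5.246 * 7.3 * 10
VO2 = 383 mL/min


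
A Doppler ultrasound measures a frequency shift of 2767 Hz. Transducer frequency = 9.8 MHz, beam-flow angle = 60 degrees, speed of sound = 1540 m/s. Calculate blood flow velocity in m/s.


v = fd * c / (2 * f0 * cos(theta))
v = 2767 * 1540 / (2 * 9.8000e+06 * cos(60))
v = 0.4348 m/s


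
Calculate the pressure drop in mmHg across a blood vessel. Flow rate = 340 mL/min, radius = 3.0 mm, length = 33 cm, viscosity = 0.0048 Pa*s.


dP = 8*mu*L*Q / (pi*r^4)
Q = 340 mL/min = 5.66667e-06 m^3/s
dP = 282.188 Pa = 282.188 / 133.322 mmHg = 2.117 mmHg


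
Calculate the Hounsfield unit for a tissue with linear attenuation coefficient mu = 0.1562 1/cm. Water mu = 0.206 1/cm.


HU = ((mu_tissue - mu_water) / mu_water) * 1000
HU = ((0.1562 - 0.206) / 0.206) * 1000
HU = -241.7


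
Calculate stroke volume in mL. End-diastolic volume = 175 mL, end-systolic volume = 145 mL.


SV = EDV - ESV
SV = 175 - 145
SV = 30 mL


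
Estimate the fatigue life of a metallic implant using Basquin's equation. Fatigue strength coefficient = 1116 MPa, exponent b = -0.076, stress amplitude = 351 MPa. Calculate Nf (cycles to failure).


sigma_a = sigma_f' * (2Nf)^b
2Nf = (sigma_a/sigma_f')^(1/b)
2Nf = (351/1116)^(1/-0.076)
2Nf = 4073442.2
Nf = 2.0367e+06


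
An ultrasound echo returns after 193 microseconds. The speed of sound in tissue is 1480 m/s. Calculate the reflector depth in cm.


depth = c * t / 2
t = 193 us = 1.9300e-04 s
depth = 1480 * 1.9300e-04 / 2
depth = 0.14282 m = 14.282 cm


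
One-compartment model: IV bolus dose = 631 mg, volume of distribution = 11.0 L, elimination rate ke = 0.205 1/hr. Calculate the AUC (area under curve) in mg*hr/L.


C0 = Dose/Vd = 631/11.0 = 57.3636 mg/L
AUC = C0/ke = 57.3636/0.205
AUC = 279.8 mg*hr/L


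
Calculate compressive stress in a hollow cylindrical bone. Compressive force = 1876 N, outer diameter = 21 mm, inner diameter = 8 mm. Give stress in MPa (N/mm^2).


A = pi*(r_o^2 - r_i^2)
r_o = 10.5 mm, r_i = 4 mm
A = 296.095 mm^2
sigma = F/A = 1876 / 296.095
sigma = 6.336 MPa


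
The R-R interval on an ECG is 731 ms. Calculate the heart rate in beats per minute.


HR = 60 / RR_interval(s)
RR = 731 ms = 0.731 s
HR = 60 / 0.731 = 82.08 bpm


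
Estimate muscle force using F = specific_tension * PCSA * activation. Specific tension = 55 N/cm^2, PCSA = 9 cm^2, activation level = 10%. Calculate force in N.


F = sigma * PCSA * activation
F = 55 * 9 * 0.1
F = 49.5 N


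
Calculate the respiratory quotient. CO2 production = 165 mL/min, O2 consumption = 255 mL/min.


RQ = VCO2 / VO2
RQ = 165 / 255
RQ = 0.6471


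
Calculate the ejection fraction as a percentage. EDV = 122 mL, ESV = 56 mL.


SV = EDV - ESV = 122 - 56 = 66 mL
EF = SV/EDV * 100 = 66/122 * 100
EF = 54.1%


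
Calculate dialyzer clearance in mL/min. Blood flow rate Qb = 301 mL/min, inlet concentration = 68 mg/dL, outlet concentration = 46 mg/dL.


K = Qb * (Cb_in - Cb_out) / Cb_in
K = 301 * (68 - 46) / 68
K = 97.38 mL/min


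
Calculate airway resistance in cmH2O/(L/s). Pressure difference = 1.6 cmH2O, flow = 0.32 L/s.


R = dP / flow
R = 1.6 / 0.32
R = 5 cmH2O/(L/s)


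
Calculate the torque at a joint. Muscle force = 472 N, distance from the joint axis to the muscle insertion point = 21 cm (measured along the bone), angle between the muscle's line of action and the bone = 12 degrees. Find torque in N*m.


Torque = F * d * sin(theta)   (moment arm = d*sin(theta))
d = 21 cm = 0.21 m
Torque = 472 * 0.21 * sin(12)
Torque = 20.61 N*m


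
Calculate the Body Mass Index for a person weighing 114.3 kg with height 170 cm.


BMI = weight / height^2
height = 170 cm = 1.7 m
BMI = 114.3 / 1.7^2
BMI = 39.55 kg/m^2


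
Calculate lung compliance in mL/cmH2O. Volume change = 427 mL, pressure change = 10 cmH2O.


C = dV / dP
C = 427 / 10
C = 42.7 mL/cmH2O


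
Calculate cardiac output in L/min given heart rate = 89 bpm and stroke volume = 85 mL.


CO = HR * SV
CO = 89 * 85 / 1000
CO = 7.565 L/min


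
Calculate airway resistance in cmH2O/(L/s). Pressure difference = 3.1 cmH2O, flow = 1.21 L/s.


R = dP / flow
R = 3.1 / 1.21
R = 2.562 cmH2O/(L/s)


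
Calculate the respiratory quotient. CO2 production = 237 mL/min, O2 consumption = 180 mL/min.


RQ = VCO2 / VO2
RQ = 237 / 180
RQ = 1.317


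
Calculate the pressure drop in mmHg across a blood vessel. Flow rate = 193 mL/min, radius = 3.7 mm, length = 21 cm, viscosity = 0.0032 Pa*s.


dP = 8*mu*L*Q / (pi*r^4)
Q = 193 mL/min = 3.21667e-06 m^3/s
dP = 29.3703 Pa = 29.3703 / 133.322 mmHg = 0.2203 mmHg


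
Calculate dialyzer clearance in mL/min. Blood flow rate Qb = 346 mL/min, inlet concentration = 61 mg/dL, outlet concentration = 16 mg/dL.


K = Qb * (Cb_in - Cb_out) / Cb_in
K = 346 * (61 - 16) / 61
K = 255.2 mL/min


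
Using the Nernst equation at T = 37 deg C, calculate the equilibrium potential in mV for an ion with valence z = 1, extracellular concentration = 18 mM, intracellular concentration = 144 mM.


E = (RT/(zF)) * ln(C_out/C_in)
T = 37 + 273.15 = 310.15 K
E = (8.314 * 310.15 / (1 * 96485)) * ln(18/144)
E = -55.57 mV


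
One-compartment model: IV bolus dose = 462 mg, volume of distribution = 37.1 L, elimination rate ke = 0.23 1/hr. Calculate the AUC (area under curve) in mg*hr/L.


C0 = Dose/Vd = 462/37.1 = 12.4528 mg/L
AUC = C0/ke = 12.4528/0.23
AUC = 54.14 mg*hr/L


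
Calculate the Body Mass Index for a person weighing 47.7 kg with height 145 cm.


BMI = weight / height^2
height = 145 cm = 1.45 m
BMI = 47.7 / 1.45^2
BMI = 22.69 kg/m^2


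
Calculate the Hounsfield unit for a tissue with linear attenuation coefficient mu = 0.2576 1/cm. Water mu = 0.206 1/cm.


HU = ((mu_tissue - mu_water) / mu_water) * 1000
HU = ((0.2576 - 0.206) / 0.206) * 1000
HU = 250.5


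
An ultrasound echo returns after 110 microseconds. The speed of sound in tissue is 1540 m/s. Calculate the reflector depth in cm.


depth = c * t / 2
t = 110 us = 1.1000e-04 s
depth = 1540 * 1.1000e-04 / 2
depth = 0.0847 m = 8.47 cm


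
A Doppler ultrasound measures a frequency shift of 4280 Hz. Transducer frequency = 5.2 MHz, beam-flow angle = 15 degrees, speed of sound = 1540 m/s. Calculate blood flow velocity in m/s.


v = fd * c / (2 * f0 * cos(theta))
v = 4280 * 1540 / (2 * 5.2000e+06 * cos(15))
v = 0.6561 m/s


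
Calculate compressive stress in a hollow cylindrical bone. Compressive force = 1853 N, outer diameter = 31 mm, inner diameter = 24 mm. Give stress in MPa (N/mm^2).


A = pi*(r_o^2 - r_i^2)
r_o = 15.5 mm, r_i = 12 mm
A = 302.378 mm^2
sigma = F/A = 1853 / 302.378
sigma = 6.128 MPa


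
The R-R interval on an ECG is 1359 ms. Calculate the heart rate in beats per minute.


HR = 60 / RR_interval(s)
RR = 1359 ms = 1.359 s
HR = 60 / 1.359 = 44.15 bpm


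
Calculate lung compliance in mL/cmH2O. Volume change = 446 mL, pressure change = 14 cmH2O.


C = dV / dP
C = 446 / 14
C = 31.86 mL/cmH2O


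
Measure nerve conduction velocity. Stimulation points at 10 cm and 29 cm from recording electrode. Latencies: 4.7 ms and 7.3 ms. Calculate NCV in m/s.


Distance = (29 - 10) / 100 = 0.19 m
dt = (7.3 - 4.7) / 1000 = 0.0026 s
NCV = dist / dt = 73.08 m/s


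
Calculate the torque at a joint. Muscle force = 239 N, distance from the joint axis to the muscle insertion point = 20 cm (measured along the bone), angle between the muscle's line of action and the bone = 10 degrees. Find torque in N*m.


Torque = F * d * sin(theta)   (moment arm = d*sin(theta))
d = 20 cm = 0.2 m
Torque = 239 * 0.2 * sin(10)
Torque = 8.3 N*m


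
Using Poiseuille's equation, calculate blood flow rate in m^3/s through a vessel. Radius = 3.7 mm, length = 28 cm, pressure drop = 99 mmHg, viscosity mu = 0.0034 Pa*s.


Q = pi*r^4*dP / (8*mu*L)
r = 0.0037 m, L = 0.28 m
dP = 99 mmHg = 13198.878 Pa
Q = 0.00102 m^3/s
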